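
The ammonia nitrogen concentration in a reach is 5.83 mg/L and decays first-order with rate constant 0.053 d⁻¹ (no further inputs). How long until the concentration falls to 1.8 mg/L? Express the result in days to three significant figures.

22.2 d

t = ln(C₀/C)/k = ln(5.83/1.8)/0.053 = 1.175/0.053 = 22.17 d.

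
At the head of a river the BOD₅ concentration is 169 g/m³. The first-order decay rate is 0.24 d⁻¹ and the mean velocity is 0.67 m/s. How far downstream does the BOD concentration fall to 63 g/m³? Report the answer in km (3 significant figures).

238 km

From C = C₀·e^(−kt), t = ln(C₀/C)/k = ln(169/63)/0.24 = 0.9868/0.24 = 4.112 d.
Distance = v·t = 0.67 m/s × 3.552e+05 s = 2.38e+05 m = 238 km.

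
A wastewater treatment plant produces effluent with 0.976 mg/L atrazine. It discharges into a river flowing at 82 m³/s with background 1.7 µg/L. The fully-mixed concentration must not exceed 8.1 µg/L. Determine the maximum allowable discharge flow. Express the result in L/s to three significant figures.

542 L/s

1.7 µg/L = 0.0017 mg/L.
8.1 µg/L = 0.0081 mg/L.
Mass balance at complete mixing: C_std·(Q_w + Q_r) = Q_w·C_e + Q_r·C_b.
Rearranging, Q_w = Q_r·(C_std − C_b)/(C_e − C_std) = 82·(0.0081 − 0.0017) / (0.976 − 0.0081) = 0.5422 m³/s.
= 542.2 L/s.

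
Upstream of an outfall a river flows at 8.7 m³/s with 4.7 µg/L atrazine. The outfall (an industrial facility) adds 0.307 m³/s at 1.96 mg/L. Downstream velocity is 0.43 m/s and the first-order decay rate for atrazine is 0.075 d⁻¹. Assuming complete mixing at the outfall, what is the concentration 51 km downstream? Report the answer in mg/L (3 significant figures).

4.7 µg/L = 0.0047 mg/L.
After complete mixing, C₀ = (0.307·1.96 + 8.7·0.0047) / 9.007 = 0.07135 mg/L.
Travel time t = 5.1e+04 m / 0.43 m/s = 1.186e+05 s = 1.373 d.
C = 0.07135·exp(−0.075·1.373) = 0.07135·0.9022 = 0.06437 mg/L.

0.0644 mg/L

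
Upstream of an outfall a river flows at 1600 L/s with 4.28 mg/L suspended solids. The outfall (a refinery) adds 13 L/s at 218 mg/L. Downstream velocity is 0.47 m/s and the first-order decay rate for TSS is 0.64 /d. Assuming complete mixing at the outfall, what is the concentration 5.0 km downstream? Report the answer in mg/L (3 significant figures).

13 L/s = 0.013 m³/s.
1600 L/s = 1.6 m³/s.
After complete mixing, C₀ = (0.013·218 + 1.6·4.28) / 1.613 = 6.002 mg/L.
Travel time t = 5000 m / 0.47 m/s = 1.064e+04 s = 0.1231 d.
C = 6.002·exp(−0.64·0.1231) = 6.002·0.9242 = 5.548 mg/L.

5.55 mg/L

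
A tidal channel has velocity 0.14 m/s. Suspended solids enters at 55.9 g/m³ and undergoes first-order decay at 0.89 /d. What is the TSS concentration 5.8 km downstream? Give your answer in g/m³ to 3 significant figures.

Travel time t = 5.8 km / 0.14 m/s = 5800/0.14 = 4.143e+04 s = 0.4795 d.
First-order decay: C = 55.9·exp(−0.89·0.4795) = 55.9·0.6526 = 36.48 g/m³.

36.5 g/m³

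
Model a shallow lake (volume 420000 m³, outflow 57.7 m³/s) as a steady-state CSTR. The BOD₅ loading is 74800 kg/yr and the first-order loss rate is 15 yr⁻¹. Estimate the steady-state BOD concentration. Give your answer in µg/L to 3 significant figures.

Outflow Q = 57.7 m³/s × 3.156e+07 s/yr = 1.821e+09 m³/yr.
Steady-state CSTR mass balance: W = Q·C + k·V·C, so C = W/(Q + kV).
Q + kV = 1.821e+09 + 15·420000 = 1.827e+09 m³/yr.
C = 74800/1.827e+09 = 4.094e-05 kg/m³ = 0.04094 mg/L = 40.94 µg/L.

40.9 µg/L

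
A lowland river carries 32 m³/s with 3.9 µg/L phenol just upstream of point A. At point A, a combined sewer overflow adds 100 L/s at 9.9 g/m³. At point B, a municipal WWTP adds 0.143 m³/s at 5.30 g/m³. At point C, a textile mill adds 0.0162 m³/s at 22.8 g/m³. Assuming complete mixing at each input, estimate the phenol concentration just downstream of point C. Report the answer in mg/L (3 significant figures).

0.0695 mg/L

3.9 µg/L = 0.0039 mg/L.
100 L/s = 0.1 m³/s.
After input A: C = (32·0.0039 + 0.1·9.9) / 32.1 = 0.03473 mg/L.
After input B: C = (32.1·0.03473 + 0.143·5.3) / 32.24 = 0.05808 mg/L.
After input C: C = (32.24·0.05808 + 0.0162·22.8) / 32.26 = 0.0695 mg/L.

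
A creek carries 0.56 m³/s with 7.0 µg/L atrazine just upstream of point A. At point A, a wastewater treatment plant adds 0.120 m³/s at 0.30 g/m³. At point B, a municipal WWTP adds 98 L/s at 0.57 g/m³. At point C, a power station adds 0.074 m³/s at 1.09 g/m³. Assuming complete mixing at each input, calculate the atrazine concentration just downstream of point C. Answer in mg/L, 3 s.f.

0.207 mg/L

7.0 µg/L = 0.007 mg/L.
After input A: C = (0.56·0.007 + 0.12·0.3) / 0.68 = 0.05871 mg/L.
98 L/s = 0.098 m³/s.
After input B: C = (0.68·0.05871 + 0.098·0.57) / 0.778 = 0.1231 mg/L.
After input C: C = (0.778·0.1231 + 0.074·1.09) / 0.852 = 0.2071 mg/L.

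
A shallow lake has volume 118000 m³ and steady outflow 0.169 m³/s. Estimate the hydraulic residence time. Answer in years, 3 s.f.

0.0221 yr

Q = 0.169 m³/s × 3.156e+07 s/yr = 5.333e+06 m³/yr.
Hydraulic residence time τ = V/Q = 118000/5.333e+06 = 0.02213 yr.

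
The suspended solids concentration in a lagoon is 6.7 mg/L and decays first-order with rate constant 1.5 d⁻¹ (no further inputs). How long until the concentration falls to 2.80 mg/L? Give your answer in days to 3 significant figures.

t = ln(C₀/C)/k = ln(6.7/2.80)/1.5 = 0.8725/1.5 = 0.5817 d.

0.582 d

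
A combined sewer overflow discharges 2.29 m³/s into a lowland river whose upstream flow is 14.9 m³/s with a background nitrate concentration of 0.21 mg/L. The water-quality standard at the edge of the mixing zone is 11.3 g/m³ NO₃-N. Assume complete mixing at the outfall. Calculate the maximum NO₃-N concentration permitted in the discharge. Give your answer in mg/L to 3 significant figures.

83.5 mg/L

Mass balance: 11.3·17.19 = 2.29·Cₑ + 14.9·0.21.
Cₑ = (194.2 − 3.129) / 2.29 = 83.46 mg/L.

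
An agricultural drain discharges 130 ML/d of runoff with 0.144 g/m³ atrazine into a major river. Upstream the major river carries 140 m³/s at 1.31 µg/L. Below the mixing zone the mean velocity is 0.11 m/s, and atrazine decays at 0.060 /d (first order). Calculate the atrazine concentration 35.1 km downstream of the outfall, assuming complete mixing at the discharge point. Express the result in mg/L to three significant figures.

130 ML/d = 1.505 m³/s.
1.31 µg/L = 0.00131 mg/L.
After complete mixing, C₀ = (1.505·0.144 + 140·0.00131) / 141.5 = 0.002827 mg/L.
Travel time t = 3.51e+04 m / 0.11 m/s = 3.191e+05 s = 3.693 d.
C = 0.002827·exp(−0.060·3.693) = 0.002827·0.8012 = 0.002265 mg/L.

0.00227 mg/L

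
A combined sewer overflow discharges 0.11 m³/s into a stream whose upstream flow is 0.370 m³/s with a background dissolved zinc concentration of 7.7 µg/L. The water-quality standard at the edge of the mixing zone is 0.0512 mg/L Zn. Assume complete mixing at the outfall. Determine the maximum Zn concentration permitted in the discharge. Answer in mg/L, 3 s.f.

0.198 mg/L

7.7 µg/L = 0.0077 mg/L.
Mass balance: 0.0512·0.48 = 0.11·Cₑ + 0.37·0.0077.
Cₑ = (0.02458 − 0.002849) / 0.11 = 0.1975 mg/L.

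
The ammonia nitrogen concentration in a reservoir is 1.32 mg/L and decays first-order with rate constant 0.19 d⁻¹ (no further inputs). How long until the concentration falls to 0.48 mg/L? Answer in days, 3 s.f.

5.32 d

t = ln(C₀/C)/k = ln(1.32/0.48)/0.19 = 1.012/0.19 = 5.324 d.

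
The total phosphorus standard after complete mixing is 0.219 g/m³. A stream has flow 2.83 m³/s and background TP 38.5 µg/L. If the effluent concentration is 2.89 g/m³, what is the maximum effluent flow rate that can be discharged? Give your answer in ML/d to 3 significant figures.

38.5 µg/L = 0.0385 mg/L.
Mass balance at complete mixing: C_std·(Q_w + Q_r) = Q_w·C_e + Q_r·C_b.
Rearranging, Q_w = Q_r·(C_std − C_b)/(C_e − C_std) = 2.83·(0.219 − 0.0385) / (2.89 − 0.219) = 0.1912 m³/s.
= 16.52 ML/d.

16.5 ML/d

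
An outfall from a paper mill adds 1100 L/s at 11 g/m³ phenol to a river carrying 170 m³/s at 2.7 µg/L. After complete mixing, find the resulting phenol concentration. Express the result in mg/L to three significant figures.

1100 L/s = 1.1 m³/s.
2.7 µg/L = 0.0027 mg/L.
By mass balance at complete mixing, C = (1.1·11 + 170·0.0027) / (1.1 + 170) = 12.56/171.1 = 0.0734 mg/L.

0.0734 mg/L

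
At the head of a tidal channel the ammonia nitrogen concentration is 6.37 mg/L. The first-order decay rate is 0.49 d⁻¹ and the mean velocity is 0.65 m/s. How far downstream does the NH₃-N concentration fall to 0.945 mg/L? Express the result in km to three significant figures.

From C = C₀·e^(−kt), t = ln(C₀/C)/k = ln(6.37/0.945)/0.49 = 1.908/0.49 = 3.894 d.
Distance = v·t = 0.65 m/s × 3.365e+05 s = 2.187e+05 m = 218.7 km.

219 km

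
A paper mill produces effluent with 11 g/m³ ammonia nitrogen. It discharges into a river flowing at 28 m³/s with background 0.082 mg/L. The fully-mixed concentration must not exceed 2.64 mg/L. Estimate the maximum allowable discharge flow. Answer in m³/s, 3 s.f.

Mass balance at complete mixing: C_std·(Q_w + Q_r) = Q_w·C_e + Q_r·C_b.
Rearranging, Q_w = Q_r·(C_std − C_b)/(C_e − C_std) = 28·(2.64 − 0.082) / (11 − 2.64) = 8.567 m³/s.

8.57 m³/s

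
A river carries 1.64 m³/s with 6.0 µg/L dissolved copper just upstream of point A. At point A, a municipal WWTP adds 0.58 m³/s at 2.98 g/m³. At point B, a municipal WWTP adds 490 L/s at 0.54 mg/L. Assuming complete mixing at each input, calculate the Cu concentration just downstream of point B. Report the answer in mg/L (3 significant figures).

6.0 µg/L = 0.006 mg/L.
After input A: C = (1.64·0.006 + 0.58·2.98) / 2.22 = 0.783 mg/L.
490 L/s = 0.49 m³/s.
After input B: C = (2.22·0.783 + 0.49·0.54) / 2.71 = 0.7391 mg/L.

0.739 mg/L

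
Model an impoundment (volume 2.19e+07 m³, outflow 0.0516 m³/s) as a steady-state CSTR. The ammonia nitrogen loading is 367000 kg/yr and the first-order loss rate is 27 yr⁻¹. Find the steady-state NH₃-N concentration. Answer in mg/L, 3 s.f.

Outflow Q = 0.0516 m³/s × 3.156e+07 s/yr = 1.628e+06 m³/yr.
Steady-state CSTR mass balance: W = Q·C + k·V·C, so C = W/(Q + kV).
Q + kV = 1.628e+06 + 27·2.19e+07 = 5.929e+08 m³/yr.
C = 367000/5.929e+08 = 0.000619 kg/m³ = 0.619 mg/L.

0.619 mg/L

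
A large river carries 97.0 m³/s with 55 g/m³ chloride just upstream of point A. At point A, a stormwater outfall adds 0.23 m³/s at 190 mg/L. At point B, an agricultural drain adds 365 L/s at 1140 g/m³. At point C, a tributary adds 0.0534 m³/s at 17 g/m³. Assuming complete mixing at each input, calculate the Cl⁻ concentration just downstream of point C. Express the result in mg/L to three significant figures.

59.4 mg/L

After input A: C = (97·55 + 0.23·190) / 97.23 = 55.32 mg/L.
365 L/s = 0.365 m³/s.
After input B: C = (97.23·55.32 + 0.365·1140) / 97.59 = 59.38 mg/L.
After input C: C = (97.59·59.38 + 0.0534·17) / 97.65 = 59.35 mg/L.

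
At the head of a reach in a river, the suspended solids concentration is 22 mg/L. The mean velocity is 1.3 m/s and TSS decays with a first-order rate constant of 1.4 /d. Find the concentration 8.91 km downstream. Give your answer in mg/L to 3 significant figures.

19.7 mg/L

Travel time t = 8.91 km / 1.3 m/s = 8910/1.3 = 6854 s = 0.07933 d.
First-order decay: C = 22·exp(−1.4·0.07933) = 22·0.8949 = 19.69 mg/L.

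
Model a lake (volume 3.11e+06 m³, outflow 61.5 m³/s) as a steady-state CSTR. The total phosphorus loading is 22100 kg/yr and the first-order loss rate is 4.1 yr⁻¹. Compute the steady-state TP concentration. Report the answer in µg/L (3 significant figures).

Outflow Q = 61.5 m³/s × 3.156e+07 s/yr = 1.941e+09 m³/yr.
Steady-state CSTR mass balance: W = Q·C + k·V·C, so C = W/(Q + kV).
Q + kV = 1.941e+09 + 4.1·3.11e+06 = 1.954e+09 m³/yr.
C = 22100/1.954e+09 = 1.131e-05 kg/m³ = 0.01131 mg/L = 11.31 µg/L.

11.3 µg/L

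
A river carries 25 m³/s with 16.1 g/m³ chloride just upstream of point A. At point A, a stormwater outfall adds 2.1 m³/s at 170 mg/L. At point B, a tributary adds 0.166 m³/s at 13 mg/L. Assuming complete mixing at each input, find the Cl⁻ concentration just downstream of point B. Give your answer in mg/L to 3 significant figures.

After input A: C = (25·16.1 + 2.1·170) / 27.1 = 28.03 mg/L.
After input B: C = (27.1·28.03 + 0.166·13) / 27.27 = 27.93 mg/L.

27.9 mg/L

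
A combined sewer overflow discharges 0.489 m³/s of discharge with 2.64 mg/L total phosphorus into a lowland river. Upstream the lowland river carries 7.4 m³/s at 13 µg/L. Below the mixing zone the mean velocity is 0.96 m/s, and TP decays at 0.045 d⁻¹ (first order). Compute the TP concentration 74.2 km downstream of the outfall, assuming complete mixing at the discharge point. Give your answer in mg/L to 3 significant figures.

13 µg/L = 0.013 mg/L.
After complete mixing, C₀ = (0.489·2.64 + 7.4·0.013) / 7.889 = 0.1758 mg/L.
Travel time t = 7.42e+04 m / 0.96 m/s = 7.729e+04 s = 0.8946 d.
C = 0.1758·exp(−0.045·0.8946) = 0.1758·0.9605 = 0.1689 mg/L.

0.169 mg/L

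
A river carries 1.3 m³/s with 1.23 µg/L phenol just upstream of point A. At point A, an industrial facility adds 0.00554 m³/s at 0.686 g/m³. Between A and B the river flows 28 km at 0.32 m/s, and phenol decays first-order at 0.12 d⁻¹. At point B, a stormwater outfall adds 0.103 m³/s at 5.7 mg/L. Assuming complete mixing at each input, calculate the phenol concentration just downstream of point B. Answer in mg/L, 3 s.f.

0.420 mg/L

1.23 µg/L = 0.00123 mg/L.
After input A: C = (1.3·0.00123 + 0.00554·0.686) / 1.306 = 0.004136 mg/L.
Over the 28 km reach to input B (t = 8.75e+04 s = 1.013 d), decay gives C = 0.004136·exp(−0.12·1.013) = 0.003663 mg/L.
After input B: C = (1.306·0.003663 + 0.103·5.7) / 1.409 = 0.4202 mg/L.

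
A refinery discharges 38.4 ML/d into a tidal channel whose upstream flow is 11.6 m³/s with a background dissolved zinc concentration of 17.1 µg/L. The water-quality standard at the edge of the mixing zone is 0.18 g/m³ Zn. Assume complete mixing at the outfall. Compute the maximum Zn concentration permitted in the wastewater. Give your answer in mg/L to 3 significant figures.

38.4 ML/d = 0.4444 m³/s.
17.1 µg/L = 0.0171 mg/L.
Mass balance: 0.18·12.04 = 0.4444·Cₑ + 11.6·0.0171.
Cₑ = (2.168 − 0.1984) / 0.4444 = 4.432 mg/L.

4.43 mg/L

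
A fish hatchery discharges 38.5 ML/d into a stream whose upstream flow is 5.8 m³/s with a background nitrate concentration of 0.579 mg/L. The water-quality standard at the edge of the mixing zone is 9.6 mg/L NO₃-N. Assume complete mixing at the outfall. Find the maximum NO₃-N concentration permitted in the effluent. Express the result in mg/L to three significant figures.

38.5 ML/d = 0.4456 m³/s.
Mass balance: 9.6·6.246 = 0.4456·Cₑ + 5.8·0.579.
Cₑ = (59.96 − 3.358) / 0.4456 = 127 mg/L.

127 mg/L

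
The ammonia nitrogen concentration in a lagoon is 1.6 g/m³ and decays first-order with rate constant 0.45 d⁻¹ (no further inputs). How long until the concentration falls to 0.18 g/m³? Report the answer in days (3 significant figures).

t = ln(C₀/C)/k = ln(1.6/0.18)/0.45 = 2.185/0.45 = 4.855 d.

4.86 d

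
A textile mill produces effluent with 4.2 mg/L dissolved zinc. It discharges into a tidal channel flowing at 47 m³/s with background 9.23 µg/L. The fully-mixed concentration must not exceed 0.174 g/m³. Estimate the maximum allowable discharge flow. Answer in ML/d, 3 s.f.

9.23 µg/L = 0.00923 mg/L.
Mass balance at complete mixing: C_std·(Q_w + Q_r) = Q_w·C_e + Q_r·C_b.
Rearranging, Q_w = Q_r·(C_std − C_b)/(C_e − C_std) = 47·(0.174 − 0.00923) / (4.2 − 0.174) = 1.924 m³/s.
= 166.2 ML/d.

166 ML/d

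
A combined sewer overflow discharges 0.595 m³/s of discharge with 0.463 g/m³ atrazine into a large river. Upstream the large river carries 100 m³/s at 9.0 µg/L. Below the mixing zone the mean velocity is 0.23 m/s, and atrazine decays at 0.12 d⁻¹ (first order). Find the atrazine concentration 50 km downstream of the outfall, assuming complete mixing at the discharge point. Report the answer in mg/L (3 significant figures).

0.00864 mg/L

9.0 µg/L = 0.009 mg/L.
After complete mixing, C₀ = (0.595·0.463 + 100·0.009) / 100.6 = 0.01169 mg/L.
Travel time t = 5e+04 m / 0.23 m/s = 2.174e+05 s = 2.516 d.
C = 0.01169·exp(−0.12·2.516) = 0.01169·0.7394 = 0.00864 mg/L.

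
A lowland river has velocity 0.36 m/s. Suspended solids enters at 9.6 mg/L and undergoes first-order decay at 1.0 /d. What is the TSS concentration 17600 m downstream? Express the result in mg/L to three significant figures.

Travel time t = 17600 m / 0.36 m/s = 1.76e+04/0.36 = 4.889e+04 s = 0.5658 d.
First-order decay: C = 9.6·exp(−1.0·0.5658) = 9.6·0.5679 = 5.452 mg/L.

5.45 mg/L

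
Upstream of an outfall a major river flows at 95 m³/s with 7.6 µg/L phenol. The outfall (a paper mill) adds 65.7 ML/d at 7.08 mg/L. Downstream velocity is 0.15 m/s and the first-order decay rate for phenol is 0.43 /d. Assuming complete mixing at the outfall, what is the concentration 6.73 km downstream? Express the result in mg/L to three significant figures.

65.7 ML/d = 0.7604 m³/s.
7.6 µg/L = 0.0076 mg/L.
After complete mixing, C₀ = (0.7604·7.08 + 95·0.0076) / 95.76 = 0.06376 mg/L.
Travel time t = 6730 m / 0.15 m/s = 4.487e+04 s = 0.5193 d.
C = 0.06376·exp(−0.43·0.5193) = 0.06376·0.7999 = 0.051 mg/L.

0.0510 mg/L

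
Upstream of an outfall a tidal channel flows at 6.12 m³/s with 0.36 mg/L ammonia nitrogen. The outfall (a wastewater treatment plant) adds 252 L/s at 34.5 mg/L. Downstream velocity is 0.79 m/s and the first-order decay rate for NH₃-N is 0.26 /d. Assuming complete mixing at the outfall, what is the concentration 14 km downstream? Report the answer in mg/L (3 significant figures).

1.62 mg/L

252 L/s = 0.252 m³/s.
After complete mixing, C₀ = (0.252·34.5 + 6.12·0.36) / 6.372 = 1.71 mg/L.
Travel time t = 1.4e+04 m / 0.79 m/s = 1.772e+04 s = 0.2051 d.
C = 1.71·exp(−0.26·0.2051) = 1.71·0.9481 = 1.621 mg/L.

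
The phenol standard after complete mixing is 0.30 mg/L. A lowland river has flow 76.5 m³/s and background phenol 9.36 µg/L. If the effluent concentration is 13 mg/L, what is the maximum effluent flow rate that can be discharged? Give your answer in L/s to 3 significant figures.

1750 L/s

9.36 µg/L = 0.00936 mg/L.
Mass balance at complete mixing: C_std·(Q_w + Q_r) = Q_w·C_e + Q_r·C_b.
Rearranging, Q_w = Q_r·(C_std − C_b)/(C_e − C_std) = 76.5·(0.3 − 0.00936) / (13 − 0.3) = 1.751 m³/s.
= 1751 L/s.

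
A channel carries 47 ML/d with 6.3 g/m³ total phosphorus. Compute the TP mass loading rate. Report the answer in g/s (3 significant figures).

47 ML/d = 0.544 m³/s.
Mass flux = Q·C = 0.544 m³/s × 6.3 g/m³ = 3.427 g/s.

3.43 g/s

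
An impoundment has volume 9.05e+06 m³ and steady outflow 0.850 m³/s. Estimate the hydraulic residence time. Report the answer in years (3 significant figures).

Q = 0.850 m³/s × 3.156e+07 s/yr = 2.682e+07 m³/yr.
Hydraulic residence time τ = V/Q = 9.05e+06/2.682e+07 = 0.3374 yr.

0.337 yr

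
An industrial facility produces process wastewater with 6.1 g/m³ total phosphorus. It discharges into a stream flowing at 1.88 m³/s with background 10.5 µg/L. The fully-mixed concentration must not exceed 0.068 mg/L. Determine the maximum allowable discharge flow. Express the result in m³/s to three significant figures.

10.5 µg/L = 0.0105 mg/L.
Mass balance at complete mixing: C_std·(Q_w + Q_r) = Q_w·C_e + Q_r·C_b.
Rearranging, Q_w = Q_r·(C_std − C_b)/(C_e − C_std) = 1.88·(0.068 − 0.0105) / (6.1 − 0.068) = 0.01792 m³/s.

0.0179 m³/s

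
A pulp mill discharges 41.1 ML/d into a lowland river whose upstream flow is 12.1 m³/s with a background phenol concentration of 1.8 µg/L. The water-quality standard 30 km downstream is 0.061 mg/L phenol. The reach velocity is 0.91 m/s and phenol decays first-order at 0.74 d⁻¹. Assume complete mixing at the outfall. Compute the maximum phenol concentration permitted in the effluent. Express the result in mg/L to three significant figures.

2.09 mg/L

41.1 ML/d = 0.4757 m³/s.
1.8 µg/L = 0.0018 mg/L.
Travel time to the compliance point: t = 3e+04/0.91 = 3.297e+04 s = 0.3816 d; decay factor exp(−0.74·0.3816) = 0.754.
So the concentration just after mixing may be at most 0.061/0.754 = 0.0809 mg/L.
Mass balance: 0.0809·12.58 = 0.4757·Cₑ + 12.1·0.0018.
Cₑ = (1.017 − 0.02178) / 0.4757 = 2.093 mg/L.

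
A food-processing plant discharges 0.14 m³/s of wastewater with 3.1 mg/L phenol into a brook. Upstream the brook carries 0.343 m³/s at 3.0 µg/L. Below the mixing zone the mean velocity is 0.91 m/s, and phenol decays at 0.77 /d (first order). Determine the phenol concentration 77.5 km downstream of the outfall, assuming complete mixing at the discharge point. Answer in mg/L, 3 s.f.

3.0 µg/L = 0.003 mg/L.
After complete mixing, C₀ = (0.14·3.1 + 0.343·0.003) / 0.483 = 0.9007 mg/L.
Travel time t = 7.75e+04 m / 0.91 m/s = 8.516e+04 s = 0.9857 d.
C = 0.9007·exp(−0.77·0.9857) = 0.9007·0.4681 = 0.4216 mg/L.

0.422 mg/L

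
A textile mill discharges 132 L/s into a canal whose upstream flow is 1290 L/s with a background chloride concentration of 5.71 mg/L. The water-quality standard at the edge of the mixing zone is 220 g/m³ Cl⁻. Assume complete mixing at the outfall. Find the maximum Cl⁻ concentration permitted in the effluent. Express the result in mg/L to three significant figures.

132 L/s = 0.132 m³/s.
1290 L/s = 1.29 m³/s.
Mass balance: 220·1.422 = 0.132·Cₑ + 1.29·5.71.
Cₑ = (312.8 − 7.366) / 0.132 = 2314 mg/L.

2310 mg/L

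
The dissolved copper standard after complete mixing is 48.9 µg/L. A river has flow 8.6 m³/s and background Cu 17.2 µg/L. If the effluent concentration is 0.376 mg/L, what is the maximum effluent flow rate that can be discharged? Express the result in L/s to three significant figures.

17.2 µg/L = 0.0172 mg/L.
48.9 µg/L = 0.0489 mg/L.
Mass balance at complete mixing: C_std·(Q_w + Q_r) = Q_w·C_e + Q_r·C_b.
Rearranging, Q_w = Q_r·(C_std − C_b)/(C_e − C_std) = 8.6·(0.0489 − 0.0172) / (0.376 − 0.0489) = 0.8334 m³/s.
= 833.4 L/s.

833 L/s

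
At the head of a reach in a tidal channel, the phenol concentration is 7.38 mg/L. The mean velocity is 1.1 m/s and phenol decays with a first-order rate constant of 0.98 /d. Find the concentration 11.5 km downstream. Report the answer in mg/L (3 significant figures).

Travel time t = 11.5 km / 1.1 m/s = 1.15e+04/1.1 = 1.045e+04 s = 0.121 d.
First-order decay: C = 7.38·exp(−0.98·0.121) = 7.38·0.8882 = 6.555 mg/L.

6.55 mg/L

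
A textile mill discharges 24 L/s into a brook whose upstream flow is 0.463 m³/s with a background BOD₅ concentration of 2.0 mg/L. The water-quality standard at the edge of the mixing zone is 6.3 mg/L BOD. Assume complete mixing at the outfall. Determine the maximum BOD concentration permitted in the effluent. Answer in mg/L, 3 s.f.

89.3 mg/L

24 L/s = 0.024 m³/s.
Mass balance: 6.3·0.487 = 0.024·Cₑ + 0.463·2.
Cₑ = (3.068 − 0.926) / 0.024 = 89.25 mg/L.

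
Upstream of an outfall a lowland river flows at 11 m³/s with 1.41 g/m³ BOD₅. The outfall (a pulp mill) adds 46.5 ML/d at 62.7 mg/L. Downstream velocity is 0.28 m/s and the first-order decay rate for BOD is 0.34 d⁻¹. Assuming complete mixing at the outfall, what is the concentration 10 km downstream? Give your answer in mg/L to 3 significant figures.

46.5 ML/d = 0.5382 m³/s.
After complete mixing, C₀ = (0.5382·62.7 + 11·1.41) / 11.54 = 4.269 mg/L.
Travel time t = 1e+04 m / 0.28 m/s = 3.571e+04 s = 0.4134 d.
C = 4.269·exp(−0.34·0.4134) = 4.269·0.8689 = 3.709 mg/L.

3.71 mg/L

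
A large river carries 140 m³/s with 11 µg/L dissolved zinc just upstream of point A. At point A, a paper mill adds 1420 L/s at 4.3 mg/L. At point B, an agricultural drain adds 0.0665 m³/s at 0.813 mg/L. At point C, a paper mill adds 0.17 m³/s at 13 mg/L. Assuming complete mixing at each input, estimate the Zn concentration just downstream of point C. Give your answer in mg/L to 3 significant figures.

11 µg/L = 0.011 mg/L.
1420 L/s = 1.42 m³/s.
After input A: C = (140·0.011 + 1.42·4.3) / 141.4 = 0.05407 mg/L.
After input B: C = (141.4·0.05407 + 0.0665·0.813) / 141.5 = 0.05442 mg/L.
After input C: C = (141.5·0.05442 + 0.17·13) / 141.7 = 0.06996 mg/L.

0.0700 mg/L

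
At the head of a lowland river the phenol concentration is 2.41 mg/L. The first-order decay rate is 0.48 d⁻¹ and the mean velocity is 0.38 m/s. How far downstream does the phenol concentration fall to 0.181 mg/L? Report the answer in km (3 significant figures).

From C = C₀·e^(−kt), t = ln(C₀/C)/k = ln(2.41/0.181)/0.48 = 2.589/0.48 = 5.394 d.
Distance = v·t = 0.38 m/s × 4.66e+05 s = 1.771e+05 m = 177.1 km.

177 km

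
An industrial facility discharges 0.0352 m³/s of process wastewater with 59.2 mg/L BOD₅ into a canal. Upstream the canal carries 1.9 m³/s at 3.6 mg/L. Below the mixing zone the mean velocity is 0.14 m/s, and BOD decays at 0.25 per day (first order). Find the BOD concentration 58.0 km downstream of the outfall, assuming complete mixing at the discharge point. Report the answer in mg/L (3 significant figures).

1.39 mg/L

After complete mixing, C₀ = (0.0352·59.2 + 1.9·3.6) / 1.935 = 4.611 mg/L.
Travel time t = 5.8e+04 m / 0.14 m/s = 4.143e+05 s = 4.795 d.
C = 4.611·exp(−0.25·4.795) = 4.611·0.3016 = 1.391 mg/L.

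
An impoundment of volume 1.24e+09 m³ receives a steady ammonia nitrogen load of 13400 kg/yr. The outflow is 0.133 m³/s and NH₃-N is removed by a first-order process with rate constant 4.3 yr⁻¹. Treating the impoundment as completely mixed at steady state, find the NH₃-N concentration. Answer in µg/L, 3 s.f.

Outflow Q = 0.133 m³/s × 3.156e+07 s/yr = 4.197e+06 m³/yr.
Steady-state CSTR mass balance: W = Q·C + k·V·C, so C = W/(Q + kV).
Q + kV = 4.197e+06 + 4.3·1.24e+09 = 5.336e+09 m³/yr.
C = 13400/5.336e+09 = 2.511e-06 kg/m³ = 0.002511 mg/L = 2.511 µg/L.

2.51 µg/L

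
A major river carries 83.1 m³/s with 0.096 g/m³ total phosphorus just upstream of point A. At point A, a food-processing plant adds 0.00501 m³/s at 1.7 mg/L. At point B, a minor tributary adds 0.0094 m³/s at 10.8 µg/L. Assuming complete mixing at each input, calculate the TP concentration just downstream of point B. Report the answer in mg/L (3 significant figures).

After input A: C = (83.1·0.096 + 0.00501·1.7) / 83.11 = 0.0961 mg/L.
10.8 µg/L = 0.0108 mg/L.
After input B: C = (83.11·0.0961 + 0.0094·0.0108) / 83.11 = 0.09609 mg/L.

0.0961 mg/L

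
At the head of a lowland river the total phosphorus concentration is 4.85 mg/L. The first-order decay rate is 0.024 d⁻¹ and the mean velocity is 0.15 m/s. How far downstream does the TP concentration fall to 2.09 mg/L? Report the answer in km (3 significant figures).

455 km

From C = C₀·e^(−kt), t = ln(C₀/C)/k = ln(4.85/2.09)/0.024 = 0.8418/0.024 = 35.08 d.
Distance = v·t = 0.15 m/s × 3.031e+06 s = 4.546e+05 m = 454.6 km.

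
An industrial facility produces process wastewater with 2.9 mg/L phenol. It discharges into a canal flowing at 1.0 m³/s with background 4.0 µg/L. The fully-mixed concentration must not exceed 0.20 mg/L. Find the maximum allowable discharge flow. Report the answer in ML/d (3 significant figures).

6.27 ML/d

4.0 µg/L = 0.004 mg/L.
Mass balance at complete mixing: C_std·(Q_w + Q_r) = Q_w·C_e + Q_r·C_b.
Rearranging, Q_w = Q_r·(C_std − C_b)/(C_e − C_std) = 1.0·(0.2 − 0.004) / (2.9 − 0.2) = 0.07259 m³/s.
= 6.272 ML/d.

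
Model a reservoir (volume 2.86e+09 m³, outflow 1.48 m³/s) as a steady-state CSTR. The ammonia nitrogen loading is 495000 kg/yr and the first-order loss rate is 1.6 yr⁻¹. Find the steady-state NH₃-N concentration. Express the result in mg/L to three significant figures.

0.107 mg/L

Outflow Q = 1.48 m³/s × 3.156e+07 s/yr = 4.671e+07 m³/yr.
Steady-state CSTR mass balance: W = Q·C + k·V·C, so C = W/(Q + kV).
Q + kV = 4.671e+07 + 1.6·2.86e+09 = 4.623e+09 m³/yr.
C = 495000/4.623e+09 = 0.0001071 kg/m³ = 0.1071 mg/L.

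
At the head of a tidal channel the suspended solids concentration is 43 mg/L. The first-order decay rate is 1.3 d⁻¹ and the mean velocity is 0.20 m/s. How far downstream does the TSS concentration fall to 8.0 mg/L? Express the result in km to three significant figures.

22.4 km

From C = C₀·e^(−kt), t = ln(C₀/C)/k = ln(43/8.0)/1.3 = 1.682/1.3 = 1.294 d.
Distance = v·t = 0.20 m/s × 1.118e+05 s = 2.235e+04 m = 22.35 km.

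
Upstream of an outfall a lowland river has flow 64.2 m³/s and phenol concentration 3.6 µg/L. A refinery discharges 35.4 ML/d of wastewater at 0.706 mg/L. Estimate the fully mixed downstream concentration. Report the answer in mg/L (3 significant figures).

35.4 ML/d = 0.4097 m³/s.
3.6 µg/L = 0.0036 mg/L.
Conservation of mass across the mixing zone: C = (0.4097·0.706 + 64.2·0.0036) / (0.4097 + 64.2) = 0.5204/64.61 = 0.008054 mg/L.

0.00805 mg/L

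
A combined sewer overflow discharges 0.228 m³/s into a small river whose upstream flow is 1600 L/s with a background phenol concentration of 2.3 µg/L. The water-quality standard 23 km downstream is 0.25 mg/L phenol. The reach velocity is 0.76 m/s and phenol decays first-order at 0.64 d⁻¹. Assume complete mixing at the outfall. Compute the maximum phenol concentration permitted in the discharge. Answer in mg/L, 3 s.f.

2.49 mg/L

1600 L/s = 1.6 m³/s.
2.3 µg/L = 0.0023 mg/L.
Travel time to the compliance point: t = 2.3e+04/0.76 = 3.026e+04 s = 0.3503 d; decay factor exp(−0.64·0.3503) = 0.7992.
So the concentration just after mixing may be at most 0.25/0.7992 = 0.3128 mg/L.
Mass balance: 0.3128·1.828 = 0.228·Cₑ + 1.6·0.0023.
Cₑ = (0.5718 − 0.00368) / 0.228 = 2.492 mg/L.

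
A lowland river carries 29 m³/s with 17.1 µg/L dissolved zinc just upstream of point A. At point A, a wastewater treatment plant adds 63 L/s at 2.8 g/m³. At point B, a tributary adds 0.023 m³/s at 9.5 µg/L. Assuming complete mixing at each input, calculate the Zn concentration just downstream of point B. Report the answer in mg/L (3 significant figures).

0.0231 mg/L

17.1 µg/L = 0.0171 mg/L.
63 L/s = 0.063 m³/s.
After input A: C = (29·0.0171 + 0.063·2.8) / 29.06 = 0.02313 mg/L.
9.5 µg/L = 0.0095 mg/L.
After input B: C = (29.06·0.02313 + 0.023·0.0095) / 29.09 = 0.02312 mg/L.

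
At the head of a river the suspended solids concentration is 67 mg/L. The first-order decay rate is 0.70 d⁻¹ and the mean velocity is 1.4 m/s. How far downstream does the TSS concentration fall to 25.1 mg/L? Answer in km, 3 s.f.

From C = C₀·e^(−kt), t = ln(C₀/C)/k = ln(67/25.1)/0.70 = 0.9818/0.70 = 1.403 d.
Distance = v·t = 1.4 m/s × 1.212e+05 s = 1.697e+05 m = 169.7 km.

170 km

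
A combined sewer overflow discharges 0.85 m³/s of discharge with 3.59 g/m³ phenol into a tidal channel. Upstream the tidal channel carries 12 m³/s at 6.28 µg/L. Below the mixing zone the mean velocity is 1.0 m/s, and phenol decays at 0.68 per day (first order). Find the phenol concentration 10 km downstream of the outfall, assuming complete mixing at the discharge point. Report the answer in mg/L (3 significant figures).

6.28 µg/L = 0.00628 mg/L.
After complete mixing, C₀ = (0.85·3.59 + 12·0.00628) / 12.85 = 0.2433 mg/L.
Travel time t = 1e+04 m / 1.0 m/s = 1e+04 s = 0.1157 d.
C = 0.2433·exp(−0.68·0.1157) = 0.2433·0.9243 = 0.2249 mg/L.

0.225 mg/L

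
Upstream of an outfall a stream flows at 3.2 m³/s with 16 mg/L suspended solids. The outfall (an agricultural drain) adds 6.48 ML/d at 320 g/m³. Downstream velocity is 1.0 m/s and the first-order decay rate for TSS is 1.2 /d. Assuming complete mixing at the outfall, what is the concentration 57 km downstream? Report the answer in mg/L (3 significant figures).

10.4 mg/L

6.48 ML/d = 0.075 m³/s.
After complete mixing, C₀ = (0.075·320 + 3.2·16) / 3.275 = 22.96 mg/L.
Travel time t = 5.7e+04 m / 1.0 m/s = 5.7e+04 s = 0.6597 d.
C = 22.96·exp(−1.2·0.6597) = 22.96·0.4531 = 10.4 mg/L.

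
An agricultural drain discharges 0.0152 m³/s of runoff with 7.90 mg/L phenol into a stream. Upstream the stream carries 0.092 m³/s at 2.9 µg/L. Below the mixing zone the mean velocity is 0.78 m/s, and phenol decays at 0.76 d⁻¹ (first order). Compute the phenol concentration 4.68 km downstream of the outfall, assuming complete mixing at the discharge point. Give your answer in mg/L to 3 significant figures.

1.06 mg/L

2.9 µg/L = 0.0029 mg/L.
After complete mixing, C₀ = (0.0152·7.9 + 0.092·0.0029) / 0.1072 = 1.123 mg/L.
Travel time t = 4680 m / 0.78 m/s = 6000 s = 0.06944 d.
C = 1.123·exp(−0.76·0.06944) = 1.123·0.9486 = 1.065 mg/L.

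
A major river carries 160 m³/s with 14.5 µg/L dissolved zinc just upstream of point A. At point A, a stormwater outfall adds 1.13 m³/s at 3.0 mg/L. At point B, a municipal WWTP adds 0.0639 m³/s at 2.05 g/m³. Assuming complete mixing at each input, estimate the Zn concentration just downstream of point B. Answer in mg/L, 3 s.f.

0.0362 mg/L

14.5 µg/L = 0.0145 mg/L.
After input A: C = (160·0.0145 + 1.13·3) / 161.1 = 0.03544 mg/L.
After input B: C = (161.1·0.03544 + 0.0639·2.05) / 161.2 = 0.03624 mg/L.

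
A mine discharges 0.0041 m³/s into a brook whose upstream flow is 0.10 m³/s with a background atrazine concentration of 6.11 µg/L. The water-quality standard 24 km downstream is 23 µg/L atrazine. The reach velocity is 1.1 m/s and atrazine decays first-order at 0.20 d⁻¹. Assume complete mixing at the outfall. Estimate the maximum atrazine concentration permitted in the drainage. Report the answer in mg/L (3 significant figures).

6.11 µg/L = 0.00611 mg/L.
23 µg/L = 0.023 mg/L.
Travel time to the compliance point: t = 2.4e+04/1.1 = 2.182e+04 s = 0.2525 d; decay factor exp(−0.20·0.2525) = 0.9507.
So the concentration just after mixing may be at most 0.023/0.9507 = 0.02419 mg/L.
Mass balance: 0.02419·0.1041 = 0.0041·Cₑ + 0.1·0.00611.
Cₑ = (0.002518 − 0.000611) / 0.0041 = 0.4652 mg/L.

0.465 mg/L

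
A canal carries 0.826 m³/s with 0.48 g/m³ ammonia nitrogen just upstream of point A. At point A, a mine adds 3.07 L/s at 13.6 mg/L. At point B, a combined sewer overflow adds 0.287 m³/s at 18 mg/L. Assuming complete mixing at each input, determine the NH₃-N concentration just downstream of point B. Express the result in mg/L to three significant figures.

5.02 mg/L

3.07 L/s = 0.00307 m³/s.
After input A: C = (0.826·0.48 + 0.00307·13.6) / 0.8291 = 0.5286 mg/L.
After input B: C = (0.8291·0.5286 + 0.287·18) / 1.116 = 5.021 mg/L.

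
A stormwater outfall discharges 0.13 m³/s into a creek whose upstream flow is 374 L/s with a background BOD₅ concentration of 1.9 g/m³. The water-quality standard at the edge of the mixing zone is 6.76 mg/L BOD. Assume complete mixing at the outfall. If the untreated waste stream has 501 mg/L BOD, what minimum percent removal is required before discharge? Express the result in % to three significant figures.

95.9 %

374 L/s = 0.374 m³/s.
Mass balance: 6.76·0.504 = 0.13·Cₑ + 0.374·1.9.
Cₑ = (3.407 − 0.7106) / 0.13 = 20.74 mg/L.
Required removal = 1 − 20.74/501 = 95.86 %.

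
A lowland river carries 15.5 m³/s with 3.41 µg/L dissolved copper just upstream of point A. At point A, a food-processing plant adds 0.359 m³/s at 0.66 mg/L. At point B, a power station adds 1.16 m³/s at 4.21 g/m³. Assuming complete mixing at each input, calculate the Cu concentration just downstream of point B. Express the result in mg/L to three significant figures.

3.41 µg/L = 0.00341 mg/L.
After input A: C = (15.5·0.00341 + 0.359·0.66) / 15.86 = 0.01827 mg/L.
After input B: C = (15.86·0.01827 + 1.16·4.21) / 17.02 = 0.304 mg/L.

0.304 mg/L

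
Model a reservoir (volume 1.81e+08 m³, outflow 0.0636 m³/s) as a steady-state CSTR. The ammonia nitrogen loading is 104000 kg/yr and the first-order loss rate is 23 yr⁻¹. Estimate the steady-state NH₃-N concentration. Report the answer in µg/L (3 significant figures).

25.0 µg/L

Outflow Q = 0.0636 m³/s × 3.156e+07 s/yr = 2.007e+06 m³/yr.
Steady-state CSTR mass balance: W = Q·C + k·V·C, so C = W/(Q + kV).
Q + kV = 2.007e+06 + 23·1.81e+08 = 4.165e+09 m³/yr.
C = 104000/4.165e+09 = 2.497e-05 kg/m³ = 0.02497 mg/L = 24.97 µg/L.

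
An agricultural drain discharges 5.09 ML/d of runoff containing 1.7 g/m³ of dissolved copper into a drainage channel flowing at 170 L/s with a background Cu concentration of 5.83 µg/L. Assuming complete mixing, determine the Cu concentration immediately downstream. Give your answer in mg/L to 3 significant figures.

5.09 ML/d = 0.05891 m³/s.
170 L/s = 0.17 m³/s.
5.83 µg/L = 0.00583 mg/L.
Flow-weighted mixing gives C = (0.05891·1.7 + 0.17·0.00583) / (0.05891 + 0.17) = 0.1011/0.2289 = 0.4418 mg/L.

0.442 mg/L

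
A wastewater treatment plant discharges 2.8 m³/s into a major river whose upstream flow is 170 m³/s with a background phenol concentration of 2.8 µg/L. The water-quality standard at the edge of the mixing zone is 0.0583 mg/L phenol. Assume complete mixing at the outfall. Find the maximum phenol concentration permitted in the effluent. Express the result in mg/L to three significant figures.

3.43 mg/L

2.8 µg/L = 0.0028 mg/L.
Mass balance: 0.0583·172.8 = 2.8·Cₑ + 170·0.0028.
Cₑ = (10.07 − 0.476) / 2.8 = 3.428 mg/L.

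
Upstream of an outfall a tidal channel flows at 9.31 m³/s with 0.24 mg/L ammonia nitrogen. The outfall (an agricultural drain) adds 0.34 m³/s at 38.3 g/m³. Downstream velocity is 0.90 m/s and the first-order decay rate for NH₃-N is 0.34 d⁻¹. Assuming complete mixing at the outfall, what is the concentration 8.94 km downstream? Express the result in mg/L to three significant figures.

After complete mixing, C₀ = (0.34·38.3 + 9.31·0.24) / 9.65 = 1.581 mg/L.
Travel time t = 8940 m / 0.90 m/s = 9933 s = 0.115 d.
C = 1.581·exp(−0.34·0.115) = 1.581·0.9617 = 1.52 mg/L.

1.52 mg/L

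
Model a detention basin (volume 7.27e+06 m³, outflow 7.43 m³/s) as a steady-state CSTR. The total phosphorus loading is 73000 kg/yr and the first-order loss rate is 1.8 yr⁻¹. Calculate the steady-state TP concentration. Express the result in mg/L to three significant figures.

Outflow Q = 7.43 m³/s × 3.156e+07 s/yr = 2.345e+08 m³/yr.
Steady-state CSTR mass balance: W = Q·C + k·V·C, so C = W/(Q + kV).
Q + kV = 2.345e+08 + 1.8·7.27e+06 = 2.476e+08 m³/yr.
C = 73000/2.476e+08 = 0.0002949 kg/m³ = 0.2949 mg/L.

0.295 mg/L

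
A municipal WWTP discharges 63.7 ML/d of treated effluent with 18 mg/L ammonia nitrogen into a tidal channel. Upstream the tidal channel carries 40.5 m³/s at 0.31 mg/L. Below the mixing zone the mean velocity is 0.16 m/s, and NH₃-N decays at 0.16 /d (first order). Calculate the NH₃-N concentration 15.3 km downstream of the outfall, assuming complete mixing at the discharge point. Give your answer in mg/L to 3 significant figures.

0.525 mg/L

63.7 ML/d = 0.7373 m³/s.
After complete mixing, C₀ = (0.7373·18 + 40.5·0.31) / 41.24 = 0.6263 mg/L.
Travel time t = 1.53e+04 m / 0.16 m/s = 9.562e+04 s = 1.107 d.
C = 0.6263·exp(−0.16·1.107) = 0.6263·0.8377 = 0.5246 mg/L.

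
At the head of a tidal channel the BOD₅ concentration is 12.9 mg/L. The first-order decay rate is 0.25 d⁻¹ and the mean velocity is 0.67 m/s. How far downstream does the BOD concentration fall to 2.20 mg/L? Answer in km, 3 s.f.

From C = C₀·e^(−kt), t = ln(C₀/C)/k = ln(12.9/2.20)/0.25 = 1.769/0.25 = 7.075 d.
Distance = v·t = 0.67 m/s × 6.113e+05 s = 4.096e+05 m = 409.6 km.

410 km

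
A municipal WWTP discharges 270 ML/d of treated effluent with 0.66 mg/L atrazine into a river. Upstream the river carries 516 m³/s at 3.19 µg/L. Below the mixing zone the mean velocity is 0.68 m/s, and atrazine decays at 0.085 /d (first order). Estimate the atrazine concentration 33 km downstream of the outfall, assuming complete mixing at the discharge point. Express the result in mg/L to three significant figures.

270 ML/d = 3.125 m³/s.
3.19 µg/L = 0.00319 mg/L.
After complete mixing, C₀ = (3.125·0.66 + 516·0.00319) / 519.1 = 0.007144 mg/L.
Travel time t = 3.3e+04 m / 0.68 m/s = 4.853e+04 s = 0.5617 d.
C = 0.007144·exp(−0.085·0.5617) = 0.007144·0.9534 = 0.006811 mg/L.

0.00681 mg/L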